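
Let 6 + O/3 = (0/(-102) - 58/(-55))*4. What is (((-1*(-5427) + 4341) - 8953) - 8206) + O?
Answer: -406799/55 ≈ -7396.3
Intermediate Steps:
O = -294/55 (O = -18 + 3*((0/(-102) - 58/(-55))*4) = -18 + 3*((0*(-1/102) - 58*(-1/55))*4) = -18 + 3*((0 + 58/55)*4) = -18 + 3*((58/55)*4) = -18 + 3*(232/55) = -18 + 696/55 = -294/55 ≈ -5.3455)
(((-1*(-5427) + 4341) - 8953) - 8206) + O = (((-1*(-5427) + 4341) - 8953) - 8206) - 294/55 = (((5427 + 4341) - 8953) - 8206) - 294/55 = ((9768 - 8953) - 8206) - 294/55 = (815 - 8206) - 294/55 = -7391 - 294/55 = -406799/55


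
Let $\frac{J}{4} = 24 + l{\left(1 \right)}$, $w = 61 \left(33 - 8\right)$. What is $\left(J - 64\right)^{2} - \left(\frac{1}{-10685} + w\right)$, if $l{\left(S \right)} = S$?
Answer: $- \frac{2446864}{10685} \approx -229.0$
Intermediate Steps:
$w = 1525$ ($w = 61 \cdot 25 = 1525$)
$J = 100$ ($J = 4 \left(24 + 1\right) = 4 \cdot 25 = 100$)
$\left(J - 64\right)^{2} - \left(\frac{1}{-10685} + w\right) = \left(100 - 64\right)^{2} - \left(\frac{1}{-10685} + 1525\right) = 36^{2} - \left(- \frac{1}{10685} + 1525\right) = 1296 - \frac{16294624}{10685} = - \frac{2446864}{10685}$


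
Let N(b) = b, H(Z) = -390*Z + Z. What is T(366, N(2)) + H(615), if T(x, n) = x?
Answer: -238869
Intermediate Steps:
H(Z) = -389*Z
T(366, N(2)) + H(615) = 366 - 389*615 = 366 - 239235 = -238869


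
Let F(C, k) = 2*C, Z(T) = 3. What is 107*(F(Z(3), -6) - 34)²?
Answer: 83888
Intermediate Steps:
107*(F(Z(3), -6) - 34)² = 107*(2*3 - 34)² = 107*(6 - 34)² = 107*(-28)² = 107*784 = 83888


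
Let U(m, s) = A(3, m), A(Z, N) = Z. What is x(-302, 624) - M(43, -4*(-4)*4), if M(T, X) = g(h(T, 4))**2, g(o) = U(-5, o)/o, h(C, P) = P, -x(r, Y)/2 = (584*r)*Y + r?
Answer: 3521725879/16 ≈ 2.2011e+8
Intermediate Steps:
U(m, s) = 3
x(r, Y) = -2*r - 1168*Y*r (x(r, Y) = -2*((584*r)*Y + r) = -2*(584*Y*r + r) = -2*(r + 584*Y*r) = -2*r - 1168*Y*r)
g(o) = 3/o
M(T, X) = 9/16 (M(T, X) = (3/4)**2 = 9/16)
x(-302, 624) - M(43, -4*(-4)*4) = -2*(-302)*(1 + 584*624) - 1*9/16 = -2*(-302)*(1 + 364416) - 9/16 = -2*(-302)*364417 - 9/16 = 220107868 - 9/16 = 3521725879/16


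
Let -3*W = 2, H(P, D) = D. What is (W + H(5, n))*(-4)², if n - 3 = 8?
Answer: 496/3 ≈ 165.33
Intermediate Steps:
n = 11 (n = 3 + 8 = 11)
W = -⅔ (W = -⅓*2 = -⅔ ≈ -0.66667)
(W + H(5, n))*(-4)² = (-⅔ + 11)*(-4)² = (31/3)*16 = 496/3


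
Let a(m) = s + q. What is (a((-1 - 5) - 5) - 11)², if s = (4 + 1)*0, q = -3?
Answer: 196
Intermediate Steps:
s = 0 (s = 5*0 = 0)
a(m) = -3 (a(m) = 0 - 3 = -3)
(a((-1 - 5) - 5) - 11)² = (-3 - 11)² = (-14)² = 196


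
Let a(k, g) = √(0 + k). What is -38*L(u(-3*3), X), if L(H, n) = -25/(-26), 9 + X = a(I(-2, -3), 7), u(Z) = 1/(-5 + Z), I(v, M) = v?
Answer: -475/13 ≈ -36.538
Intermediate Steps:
a(k, g) = √k
X = -9 + I*√2 (X = -9 + √(-2) = -9 + I*√2 ≈ -9.0 + 1.4142*I)
L(H, n) = 25/26 (L(H, n) = -25*(-1/26) = 25/26)
-38*L(u(-3*3), X) = -38*25/26 = -475/13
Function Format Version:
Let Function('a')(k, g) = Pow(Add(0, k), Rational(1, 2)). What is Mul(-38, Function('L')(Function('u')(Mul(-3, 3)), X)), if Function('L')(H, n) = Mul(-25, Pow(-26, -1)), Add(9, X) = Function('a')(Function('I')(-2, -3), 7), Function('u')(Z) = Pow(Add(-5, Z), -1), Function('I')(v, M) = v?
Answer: Rational(-475, 13) ≈ -36.538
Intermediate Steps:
Function('a')(k, g) = Pow(k, Rational(1, 2))
X = Add(-9, Mul(I, Pow(2, Rational(1, 2)))) (X = Add(-9, Pow(-2, Rational(1, 2))) = Add(-9, Mul(I, Pow(2, Rational(1, 2)))) ≈ Add(-9.0000, Mul(1.4142, I)))
Function('L')(H, n) = Rational(25, 26) (Function('L')(H, n) = Mul(-25, Rational(-1, 26)) = Rational(25, 26))
Mul(-38, Function('L')(Function('u')(Mul(-3, 3)), X)) = Mul(-38, Rational(25, 26)) = Rational(-475, 13)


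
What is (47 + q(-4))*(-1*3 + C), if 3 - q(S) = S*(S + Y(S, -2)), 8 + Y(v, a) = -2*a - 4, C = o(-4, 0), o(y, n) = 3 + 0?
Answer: 0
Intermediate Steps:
o(y, n) = 3
C = 3
Y(v, a) = -12 - 2*a (Y(v, a) = -8 + (-2*a - 4) = -8 + (-4 - 2*a) = -12 - 2*a)
q(S) = 3 - S*(-8 + S) (q(S) = 3 - S*(S + (-12 - 2*(-2))) = 3 - S*(S + (-12 + 4)) = 3 - S*(S - 8) = 3 - S*(-8 + S))
(47 + q(-4))*(-1*3 + C) = (47 + (3 - 1*(-4)**2 + 8*(-4)))*(-1*3 + 3) = (47 + (3 - 1*16 - 32))*(-3 + 3) = (47 + (3 - 16 - 32))*0 = (47 - 45)*0 = 2*0 = 0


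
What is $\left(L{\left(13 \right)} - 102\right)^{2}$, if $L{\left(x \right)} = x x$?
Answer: $4489$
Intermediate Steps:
$L{\left(x \right)} = x^{2}$
$\left(L{\left(13 \right)} - 102\right)^{2} = \left(13^{2} - 102\right)^{2} = \left(169 - 102\right)^{2} = 67^{2} = 4489$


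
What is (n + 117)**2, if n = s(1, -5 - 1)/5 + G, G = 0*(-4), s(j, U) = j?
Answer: 343396/25 ≈ 13736.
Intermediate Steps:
G = 0
n = 1/5 (n = 1/5 + 0 = 1/5 ≈ 0.20000)
(n + 117)**2 = (1/5 + 117)**2 = (586/5)**2 = 343396/25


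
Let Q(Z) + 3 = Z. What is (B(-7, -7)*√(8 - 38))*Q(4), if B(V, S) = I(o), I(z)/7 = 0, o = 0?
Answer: 0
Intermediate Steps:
Q(Z) = -3 + Z
I(z) = 0 (I(z) = 7*0 = 0)
B(V, S) = 0
(B(-7, -7)*√(8 - 38))*Q(4) = (0*√(8 - 38))*(-3 + 4) = (0*√(-30))*1 = (0*(I*√30))*1 = 0*1 = 0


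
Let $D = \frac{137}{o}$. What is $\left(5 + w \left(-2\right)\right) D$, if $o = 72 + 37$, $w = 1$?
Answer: $\frac{411}{109} \approx 3.7706$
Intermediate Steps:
$o = 109$
$D = \frac{137}{109} \approx 1.2569$
$\left(5 + w \left(-2\right)\right) D = \left(5 + 1 \left(-2\right)\right) \frac{137}{109} = \left(5 - 2\right) \frac{137}{109} = 3 \cdot \frac{137}{109} = \frac{411}{109}$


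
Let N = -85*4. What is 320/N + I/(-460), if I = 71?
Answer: -8567/7820 ≈ -1.0955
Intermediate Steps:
N = -340
320/N + I/(-460) = 320/(-340) + 71/(-460) = 320*(-1/340) + 71*(-1/460) = -16/17 - 71/460 = -8567/7820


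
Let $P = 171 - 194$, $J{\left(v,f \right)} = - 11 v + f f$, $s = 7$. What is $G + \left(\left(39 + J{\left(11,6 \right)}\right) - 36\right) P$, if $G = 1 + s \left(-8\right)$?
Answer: $1831$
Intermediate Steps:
$J{\left(v,f \right)} = f^{2} - 11 v$ ($J{\left(v,f \right)} = - 11 v + f^{2} = f^{2} - 11 v$)
$G = -55$ ($G = 1 + 7 \left(-8\right) = 1 - 56 = -55$)
$P = -23$ ($P = 171 - 194 = -23$)
$G + \left(\left(39 + J{\left(11,6 \right)}\right) - 36\right) P = -55 + \left(\left(39 + \left(6^{2} - 121\right)\right) - 36\right) \left(-23\right) = -55 + \left(\left(39 + \left(36 - 121\right)\right) - 36\right) \left(-23\right) = -55 + \left(\left(39 - 85\right) - 36\right) \left(-23\right) = -55 + \left(-46 - 36\right) \left(-23\right) = -55 - -1886 = -55 + 1886 = 1831$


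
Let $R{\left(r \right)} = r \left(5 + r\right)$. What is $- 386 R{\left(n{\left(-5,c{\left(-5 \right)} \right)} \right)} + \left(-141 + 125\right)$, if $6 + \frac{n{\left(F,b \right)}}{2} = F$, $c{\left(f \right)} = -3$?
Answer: $-144380$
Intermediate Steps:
$n{\left(F,b \right)} = -12 + 2 F$
$- 386 R{\left(n{\left(-5,c{\left(-5 \right)} \right)} \right)} + \left(-141 + 125\right) = - 386 \left(-12 + 2 \left(-5\right)\right) \left(5 + \left(-12 + 2 \left(-5\right)\right)\right) + \left(-141 + 125\right) = - 386 \left(-12 - 10\right) \left(5 - 22\right) - 16 = - 386 \left(- 22 \left(5 - 22\right)\right) - 16 = - 386 \left(\left(-22\right) \left(-17\right)\right) - 16 = \left(-386\right) 374 - 16 = -144364 - 16 = -144380$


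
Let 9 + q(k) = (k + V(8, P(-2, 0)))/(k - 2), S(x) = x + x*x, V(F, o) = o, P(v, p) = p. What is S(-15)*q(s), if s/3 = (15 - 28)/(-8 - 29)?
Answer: -2124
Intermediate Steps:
S(x) = x + x**2
s = 39/37 (s = 3*((15 - 28)/(-8 - 29)) = 3*(-13/(-37)) = 3*(-13*(-1/37)) = 3*(13/37) = 39/37 ≈ 1.0541)
q(k) = -9 + k/(-2 + k) (q(k) = -9 + (k + 0)/(k - 2) = -9 + k/(-2 + k))
S(-15)*q(s) = (-15*(1 - 15))*(2*(9 - 4*39/37)/(-2 + 39/37)) = (-15*(-14))*(2*(9 - 156/37)/(-35/37)) = 210*(2*(-37/35)*(177/37)) = 210*(-354/35) = -2124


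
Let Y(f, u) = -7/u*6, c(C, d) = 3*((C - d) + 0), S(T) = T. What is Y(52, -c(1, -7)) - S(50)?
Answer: -193/4 ≈ -48.250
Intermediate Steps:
c(C, d) = -3*d + 3*C (c(C, d) = 3*(C - d) = -3*d + 3*C)
Y(f, u) = -42/u
Y(52, -c(1, -7)) - S(50) = -42*(-1/(-3*(-7) + 3*1)) - 1*50 = -42*(-1/(21 + 3)) - 50 = -42/((-1*24)) - 50 = -42/(-24) - 50 = -42*(-1/24) - 50 = 7/4 - 50 = -193/4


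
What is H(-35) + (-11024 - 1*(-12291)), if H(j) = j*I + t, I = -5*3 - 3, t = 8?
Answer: 1905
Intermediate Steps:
I = -18 (I = -15 - 3 = -18)
H(j) = 8 - 18*j (H(j) = j*(-18) + 8 = -18*j + 8 = 8 - 18*j)
H(-35) + (-11024 - 1*(-12291)) = (8 - 18*(-35)) + (-11024 - 1*(-12291)) = (8 + 630) + (-11024 + 12291) = 638 + 1267 = 1905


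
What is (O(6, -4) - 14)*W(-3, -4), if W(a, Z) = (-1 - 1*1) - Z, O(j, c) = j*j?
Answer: 44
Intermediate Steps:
O(j, c) = j²
W(a, Z) = -2 - Z (W(a, Z) = (-1 - 1) - Z = -2 - Z)
(O(6, -4) - 14)*W(-3, -4) = (6² - 14)*(-2 - 1*(-4)) = (36 - 14)*(-2 + 4) = 22*2 = 44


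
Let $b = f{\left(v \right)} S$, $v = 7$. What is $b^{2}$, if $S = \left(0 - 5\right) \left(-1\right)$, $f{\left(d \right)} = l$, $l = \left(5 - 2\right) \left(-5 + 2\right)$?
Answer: $2025$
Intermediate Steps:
$l = -9$ ($l = 3 \left(-3\right) = -9$)
$f{\left(d \right)} = -9$
$S = 5$ ($S = \left(-5\right) \left(-1\right) = 5$)
$b = -45$ ($b = \left(-9\right) 5 = -45$)
$b^{2} = \left(-45\right)^{2} = 2025$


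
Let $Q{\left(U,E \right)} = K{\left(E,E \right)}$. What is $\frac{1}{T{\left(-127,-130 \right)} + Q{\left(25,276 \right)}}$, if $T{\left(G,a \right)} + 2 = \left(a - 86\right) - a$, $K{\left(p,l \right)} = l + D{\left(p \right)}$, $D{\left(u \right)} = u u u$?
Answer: $\frac{1}{21024764} \approx 4.7563 \cdot 10^{-8}$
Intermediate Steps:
$D{\left(u \right)} = u^{3}$ ($D{\left(u \right)} = u^{2} u = u^{3}$)
$K{\left(p,l \right)} = l + p^{3}$
$Q{\left(U,E \right)} = E + E^{3}$
$T{\left(G,a \right)} = -88$ ($T{\left(G,a \right)} = -2 + \left(\left(a - 86\right) - a\right) = -2 + \left(\left(-86 + a\right) - a\right) = -2 - 86 = -88$)
$\frac{1}{T{\left(-127,-130 \right)} + Q{\left(25,276 \right)}} = \frac{1}{-88 + \left(276 + 276^{3}\right)} = \frac{1}{-88 + \left(276 + 21024576\right)} = \frac{1}{-88 + 21024852} = \frac{1}{21024764}$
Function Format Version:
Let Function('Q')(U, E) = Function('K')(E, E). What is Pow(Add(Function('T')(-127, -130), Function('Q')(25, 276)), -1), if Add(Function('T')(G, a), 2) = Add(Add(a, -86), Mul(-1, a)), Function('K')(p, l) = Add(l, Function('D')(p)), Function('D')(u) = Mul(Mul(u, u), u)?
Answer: Rational(1, 21024764) ≈ 4.7563e-8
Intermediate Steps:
Function('D')(u) = Pow(u, 3) (Function('D')(u) = Mul(Pow(u, 2), u) = Pow(u, 3))
Function('K')(p, l) = Add(l, Pow(p, 3))
Function('Q')(U, E) = Add(E, Pow(E, 3))
Function('T')(G, a) = -88 (Function('T')(G, a) = Add(-2, Add(Add(a, -86), Mul(-1, a))) = Add(-2, Add(Add(-86, a), Mul(-1, a))) = Add(-2, -86) = -88)
Pow(Add(Function('T')(-127, -130), Function('Q')(25, 276)), -1) = Pow(Add(-88, Add(276, Pow(276, 3))), -1) = Pow(Add(-88, Add(276, 21024576)), -1) = Pow(Add(-88, 21024852), -1) = Pow(21024764, -1) = Rational(1, 21024764)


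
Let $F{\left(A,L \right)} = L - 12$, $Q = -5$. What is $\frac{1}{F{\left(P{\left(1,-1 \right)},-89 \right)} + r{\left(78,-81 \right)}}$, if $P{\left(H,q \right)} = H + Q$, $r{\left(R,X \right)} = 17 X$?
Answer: $- \frac{1}{1478} \approx -0.00067659$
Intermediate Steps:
$P{\left(H,q \right)} = -5 + H$ ($P{\left(H,q \right)} = H - 5 = -5 + H$)
$F{\left(A,L \right)} = -12 + L$
$\frac{1}{F{\left(P{\left(1,-1 \right)},-89 \right)} + r{\left(78,-81 \right)}} = \frac{1}{\left(-12 - 89\right) + 17 \left(-81\right)} = \frac{1}{-101 - 1377} = \frac{1}{-1478} = - \frac{1}{1478}$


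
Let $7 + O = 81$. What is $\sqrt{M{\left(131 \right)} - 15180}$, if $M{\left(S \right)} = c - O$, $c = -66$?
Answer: $2 i \sqrt{3830} \approx 123.77 i$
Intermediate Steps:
$O = 74$ ($O = -7 + 81 = 74$)
$M{\left(S \right)} = -140$ ($M{\left(S \right)} = -66 - 74 = -140$)
$\sqrt{M{\left(131 \right)} - 15180} = \sqrt{-140 - 15180} = \sqrt{-15320} = 2 i \sqrt{3830}$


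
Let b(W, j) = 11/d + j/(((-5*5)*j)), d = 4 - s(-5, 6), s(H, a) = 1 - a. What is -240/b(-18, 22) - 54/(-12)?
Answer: -52803/266 ≈ -198.51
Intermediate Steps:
d = 9 (d = 4 - (1 - 1*6) = 4 - (1 - 6) = 4 - 1*(-5) = 4 + 5 = 9)
b(W, j) = 266/225 (b(W, j) = 11/9 + j/(((-5*5)*j)) = 11*(⅑) + j/((-25*j)) = 11/9 + j*(-1/(25*j)) = 11/9 - 1/25 = 266/225)
-240/b(-18, 22) - 54/(-12) = -240/266/225 - 54/(-12) = -240*225/266 - 54*(-1/12) = -27000/133 + 9/2 = -52803/266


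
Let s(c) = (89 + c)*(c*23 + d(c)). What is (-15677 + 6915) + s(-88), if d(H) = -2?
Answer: -10788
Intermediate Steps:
s(c) = (-2 + 23*c)*(89 + c) (s(c) = (89 + c)*(c*23 - 2) = (89 + c)*(23*c - 2) = (89 + c)*(-2 + 23*c) = (-2 + 23*c)*(89 + c))
(-15677 + 6915) + s(-88) = (-15677 + 6915) + (-178 + 23*(-88)² + 2045*(-88)) = -8762 + (-178 + 23*7744 - 179960) = -8762 + (-178 + 178112 - 179960) = -8762 - 2026 = -10788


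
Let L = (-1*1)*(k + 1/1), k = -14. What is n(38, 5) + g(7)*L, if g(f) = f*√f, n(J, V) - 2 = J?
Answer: 40 + 91*√7 ≈ 280.76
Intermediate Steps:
n(J, V) = 2 + J
g(f) = f^(3/2)
L = 13 (L = (-1*1)*(-14 + 1/1) = -(-14 + 1) = -1*(-13) = 13)
n(38, 5) + g(7)*L = (2 + 38) + 7^(3/2)*13 = 40 + (7*√7)*13 = 40 + 91*√7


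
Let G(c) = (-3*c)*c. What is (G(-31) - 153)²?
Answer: 9217296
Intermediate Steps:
G(c) = -3*c²
(G(-31) - 153)² = (-3*(-31)² - 153)² = (-3*961 - 153)² = (-2883 - 153)² = (-3036)² = 9217296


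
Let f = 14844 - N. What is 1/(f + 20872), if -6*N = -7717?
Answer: 6/206579 ≈ 2.9045e-5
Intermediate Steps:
N = 7717/6 (N = -⅙*(-7717) = 7717/6 ≈ 1286.2)
f = 81347/6 (f = 14844 - 1*7717/6 = 14844 - 7717/6 = 81347/6 ≈ 13558.)
1/(f + 20872) = 1/(81347/6 + 20872) = 1/(206579/6) = 6/206579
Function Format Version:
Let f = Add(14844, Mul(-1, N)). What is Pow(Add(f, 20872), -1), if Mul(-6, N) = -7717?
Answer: Rational(6, 206579) ≈ 2.9045e-5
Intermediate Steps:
N = Rational(7717, 6) (N = Mul(Rational(-1, 6), -7717) = Rational(7717, 6) ≈ 1286.2)
f = Rational(81347, 6) (f = Add(14844, Mul(-1, Rational(7717, 6))) = Add(14844, Rational(-7717, 6)) = Rational(81347, 6) ≈ 13558.)
Pow(Add(f, 20872), -1) = Pow(Add(Rational(81347, 6), 20872), -1) = Pow(Rational(206579, 6), -1) = Rational(6, 206579)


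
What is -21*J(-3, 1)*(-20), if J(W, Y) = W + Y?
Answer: -840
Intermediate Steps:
-21*J(-3, 1)*(-20) = -21*(-3 + 1)*(-20) = -21*(-2)*(-20) = 42*(-20) = -840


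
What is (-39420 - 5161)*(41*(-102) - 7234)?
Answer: 508936696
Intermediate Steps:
(-39420 - 5161)*(41*(-102) - 7234) = -44581*(-4182 - 7234) = -44581*(-11416) = 508936696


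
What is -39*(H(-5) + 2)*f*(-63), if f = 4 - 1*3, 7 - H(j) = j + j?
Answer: 46683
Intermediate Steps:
H(j) = 7 - 2*j (H(j) = 7 - (j + j) = 7 - 2*j)
f = 1 (f = 4 - 3 = 1)
-39*(H(-5) + 2)*f*(-63) = -39*((7 - 2*(-5)) + 2)*(-63) = -39*((7 + 10) + 2)*(-63) = -39*(17 + 2)*(-63) = -741*(-63) = 46683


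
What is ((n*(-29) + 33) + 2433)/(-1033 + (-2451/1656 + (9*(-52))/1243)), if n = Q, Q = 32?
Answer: -1055277168/710052355 ≈ -1.4862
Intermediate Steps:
n = 32
((n*(-29) + 33) + 2433)/(-1033 + (-2451/1656 + (9*(-52))/1243)) = ((32*(-29) + 33) + 2433)/(-1033 + (-2451/1656 + (9*(-52))/1243)) = ((-928 + 33) + 2433)/(-1033 + (-2451*1/1656 - 468*1/1243)) = (-895 + 2433)/(-1033 + (-817/552 - 468/1243)) = 1538/(-1033 - 1273867/686136) = 1538/(-710052355/686136) = 1538*(-686136/710052355) = -1055277168/710052355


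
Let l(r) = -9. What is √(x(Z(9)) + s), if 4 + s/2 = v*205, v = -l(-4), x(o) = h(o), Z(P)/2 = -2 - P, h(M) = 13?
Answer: √3695 ≈ 60.786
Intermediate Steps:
Z(P) = -4 - 2*P (Z(P) = 2*(-2 - P) = -4 - 2*P)
x(o) = 13
v = 9 (v = -1*(-9) = 9)
s = 3682 (s = -8 + 2*(9*205) = -8 + 2*1845 = -8 + 3690 = 3682)
√(x(Z(9)) + s) = √(13 + 3682) = √3695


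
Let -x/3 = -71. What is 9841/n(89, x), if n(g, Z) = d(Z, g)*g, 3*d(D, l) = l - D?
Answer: -29523/11036 ≈ -2.6752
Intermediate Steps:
x = 213 (x = -3*(-71) = 213)
d(D, l) = -D/3 + l/3 (d(D, l) = (l - D)/3 = -D/3 + l/3)
n(g, Z) = g*(-Z/3 + g/3) (n(g, Z) = (-Z/3 + g/3)*g = g*(-Z/3 + g/3))
9841/n(89, x) = 9841/(((⅓)*89*(89 - 1*213))) = 9841/(((⅓)*89*(89 - 213))) = 9841/(((⅓)*89*(-124))) = 9841/(-11036/3) = 9841*(-3/11036) = -29523/11036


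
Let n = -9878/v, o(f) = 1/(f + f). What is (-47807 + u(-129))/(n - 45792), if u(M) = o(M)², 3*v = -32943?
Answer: 34944014339207/33470514173736 ≈ 1.0440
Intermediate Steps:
v = -10981 (v = (⅓)*(-32943) = -10981)
o(f) = 1/(2*f)
u(M) = 1/(4*M²) (u(M) = (1/(2*M))² = 1/(4*M²))
n = 9878/10981 (n = -9878/(-10981) = -9878*(-1/10981) = 9878/10981 ≈ 0.89955)
(-47807 + u(-129))/(n - 45792) = (-47807 + (¼)/(-129)²)/(9878/10981 - 45792) = (-47807 + (¼)*(1/16641))/(-502832074/10981) = (-47807 + 1/66564)*(-10981/502832074) = -3182225147/66564*(-10981/502832074) = 34944014339207/33470514173736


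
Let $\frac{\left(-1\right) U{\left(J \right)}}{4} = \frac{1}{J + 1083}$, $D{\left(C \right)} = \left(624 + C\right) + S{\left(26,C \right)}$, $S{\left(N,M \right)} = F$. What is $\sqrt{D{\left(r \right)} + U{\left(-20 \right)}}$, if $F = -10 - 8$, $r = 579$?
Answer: $\frac{\sqrt{1339009013}}{1063} \approx 34.424$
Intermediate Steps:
$F = -18$ ($F = -10 - 8 = -18$)
$S{\left(N,M \right)} = -18$
$D{\left(C \right)} = 606 + C$ ($D{\left(C \right)} = \left(624 + C\right) - 18 = 606 + C$)
$U{\left(J \right)} = - \frac{4}{1083 + J}$ ($U{\left(J \right)} = - \frac{4}{J + 1083} = - \frac{4}{1083 + J}$)
$\sqrt{D{\left(r \right)} + U{\left(-20 \right)}} = \sqrt{\left(606 + 579\right) - \frac{4}{1083 - 20}} = \sqrt{1185 - \frac{4}{1063}} = \sqrt{\frac{1259651}{1063}} = \frac{\sqrt{1339009013}}{1063}$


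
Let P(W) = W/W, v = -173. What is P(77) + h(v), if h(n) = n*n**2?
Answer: -5177716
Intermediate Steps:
P(W) = 1
h(n) = n**3
P(77) + h(v) = 1 + (-173)**3 = 1 - 5177717 = -5177716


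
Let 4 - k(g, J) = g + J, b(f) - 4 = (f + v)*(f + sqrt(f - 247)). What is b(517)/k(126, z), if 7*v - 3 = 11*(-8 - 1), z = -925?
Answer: 1821419/5621 + 10569*sqrt(30)/5621 ≈ 334.34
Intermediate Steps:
v = -96/7 (v = 3/7 + (11*(-8 - 1))/7 = 3/7 + (11*(-9))/7 = 3/7 + (1/7)*(-99) = 3/7 - 99/7 = -96/7 ≈ -13.714)
b(f) = 4 + (-96/7 + f)*(f + sqrt(-247 + f)) (b(f) = 4 + (f - 96/7)*(f + sqrt(f - 247)) = 4 + (-96/7 + f)*(f + sqrt(-247 + f)))
k(g, J) = 4 - J - g (k(g, J) = 4 - (g + J) = 4 - (J + g) = 4 + (-J - g) = 4 - J - g)
b(517)/k(126, z) = (4 + 517**2 - 96/7*517 - 96*sqrt(-247 + 517)/7 + 517*sqrt(-247 + 517))/(4 - 1*(-925) - 1*126) = (4 + 267289 - 49632/7 - 288*sqrt(30)/7 + 517*sqrt(270))/(4 + 925 - 126) = (4 + 267289 - 49632/7 - 288*sqrt(30)/7 + 517*(3*sqrt(30)))/803 = (4 + 267289 - 49632/7 - 288*sqrt(30)/7 + 1551*sqrt(30))*(1/803) = (1821419/7 + 10569*sqrt(30)/7)*(1/803) = 1821419/5621 + 10569*sqrt(30)/5621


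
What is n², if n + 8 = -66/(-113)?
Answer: 702244/12769 ≈ 54.996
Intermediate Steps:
n = -838/113 (n = -8 - 66/(-113) = -8 - 66*(-1/113) = -8 + 66/113 = -838/113 ≈ -7.4159)
n² = (-838/113)² = 702244/12769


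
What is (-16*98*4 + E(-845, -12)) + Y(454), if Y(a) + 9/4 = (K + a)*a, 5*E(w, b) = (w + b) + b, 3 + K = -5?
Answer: 3920719/20 ≈ 1.9604e+5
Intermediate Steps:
K = -8 (K = -3 - 5 = -8)
E(w, b) = w/5 + 2*b/5 (E(w, b) = ((w + b) + b)/5 = ((b + w) + b)/5 = (w + 2*b)/5 = w/5 + 2*b/5)
Y(a) = -9/4 + a*(-8 + a) (Y(a) = -9/4 + (-8 + a)*a = -9/4 + a*(-8 + a))
(-16*98*4 + E(-845, -12)) + Y(454) = (-16*98*4 + ((1/5)*(-845) + (2/5)*(-12))) + (-9/4 + 454**2 - 8*454) = (-1568*4 + (-169 - 24/5)) + (-9/4 + 206116 - 3632) = (-6272 - 869/5) + 809927/4 = -32229/5 + 809927/4 = 3920719/20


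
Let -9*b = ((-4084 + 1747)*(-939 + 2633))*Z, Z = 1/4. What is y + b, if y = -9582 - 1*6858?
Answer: 561173/6 ≈ 93529.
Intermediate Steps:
Z = ¼ ≈ 0.25000
y = -16440 (y = -9582 - 6858 = -16440)
b = 659813/6 (b = -(-4084 + 1747)*(-939 + 2633)/(9*4) = -(-2337*1694)/(9*4) = -(-1319626)/(3*4) = -⅑*(-1979439/2) = 659813/6 ≈ 1.0997e+5)
y + b = -16440 + 659813/6 = 561173/6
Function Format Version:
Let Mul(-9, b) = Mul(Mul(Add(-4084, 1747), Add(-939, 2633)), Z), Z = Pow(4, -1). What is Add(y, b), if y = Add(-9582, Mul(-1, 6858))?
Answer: Rational(561173, 6) ≈ 93529.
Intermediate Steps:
Z = Rational(1, 4) ≈ 0.25000
y = -16440 (y = Add(-9582, -6858) = -16440)
b = Rational(659813, 6) (b = Mul(Rational(-1, 9), Mul(Mul(Add(-4084, 1747), Add(-939, 2633)), Rational(1, 4))) = Mul(Rational(-1, 9), Mul(Mul(-2337, 1694), Rational(1, 4))) = Mul(Rational(-1, 9), Mul(-3958878, Rational(1, 4))) = Mul(Rational(-1, 9), Rational(-1979439, 2)) = Rational(659813, 6) ≈ 1.0997e+5)
Add(y, b) = Add(-16440, Rational(659813, 6)) = Rational(561173, 6)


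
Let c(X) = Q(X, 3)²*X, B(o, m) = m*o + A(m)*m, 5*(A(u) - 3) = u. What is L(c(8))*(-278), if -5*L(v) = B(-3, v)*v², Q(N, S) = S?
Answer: 7470931968/25 ≈ 2.9884e+8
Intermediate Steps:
A(u) = 3 + u/5
B(o, m) = m*o + m*(3 + m/5) (B(o, m) = m*o + (3 + m/5)*m = m*o + m*(3 + m/5))
c(X) = 9*X (c(X) = 3²*X = 9*X)
L(v) = -v⁴/25 (L(v) = -v*(15 + v + 5*(-3))/5*v²/5 = -v*(15 + v - 15)/5*v²/5 = -v*v/5*v²/5 = -v²/5*v²/5 = -v⁴/25)
L(c(8))*(-278) = -(9*8)⁴/25*(-278) = -1/25*72⁴*(-278) = -1/25*26873856*(-278) = -26873856/25*(-278) = 7470931968/25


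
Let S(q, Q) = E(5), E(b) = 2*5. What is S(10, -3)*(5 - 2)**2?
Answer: 90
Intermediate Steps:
E(b) = 10
S(q, Q) = 10
S(10, -3)*(5 - 2)**2 = 10*(5 - 2)**2 = 10*3**2 = 10*9 = 90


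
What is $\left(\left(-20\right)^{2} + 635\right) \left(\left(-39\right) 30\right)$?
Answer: $-1210950$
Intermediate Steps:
$\left(\left(-20\right)^{2} + 635\right) \left(\left(-39\right) 30\right) = \left(400 + 635\right) \left(-1170\right) = 1035 \left(-1170\right) = -1210950$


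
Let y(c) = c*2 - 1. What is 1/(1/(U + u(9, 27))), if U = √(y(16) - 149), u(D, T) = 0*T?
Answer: I*√118 ≈ 10.863*I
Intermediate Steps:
u(D, T) = 0
y(c) = -1 + 2*c (y(c) = 2*c - 1 = -1 + 2*c)
U = I*√118 (U = √((-1 + 2*16) - 149) = √((-1 + 32) - 149) = √(31 - 149) = √(-118) = I*√118 ≈ 10.863*I)
1/(1/(U + u(9, 27))) = 1/(1/(I*√118 + 0)) = 1/(1/(I*√118)) = 1/(-I*√118/118) = I*√118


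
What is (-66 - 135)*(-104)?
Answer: 20904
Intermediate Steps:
(-66 - 135)*(-104) = -201*(-104) = 20904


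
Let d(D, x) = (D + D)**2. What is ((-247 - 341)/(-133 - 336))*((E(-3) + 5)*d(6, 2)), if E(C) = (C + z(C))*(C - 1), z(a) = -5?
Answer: 447552/67 ≈ 6679.9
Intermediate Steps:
d(D, x) = 4*D**2 (d(D, x) = (2*D)**2 = 4*D**2)
E(C) = (-1 + C)*(-5 + C) (E(C) = (C - 5)*(C - 1) = (-5 + C)*(-1 + C) = (-1 + C)*(-5 + C))
((-247 - 341)/(-133 - 336))*((E(-3) + 5)*d(6, 2)) = ((-247 - 341)/(-133 - 336))*(((5 + (-3)**2 - 6*(-3)) + 5)*(4*6**2)) = (-588/(-469))*(((5 + 9 + 18) + 5)*(4*36)) = (-588*(-1/469))*((32 + 5)*144) = 84*(37*144)/67 = (84/67)*5328 = 447552/67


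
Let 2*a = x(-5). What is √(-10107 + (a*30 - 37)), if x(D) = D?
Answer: I*√10219 ≈ 101.09*I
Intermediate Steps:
a = -5/2 (a = (½)*(-5) = -5/2 ≈ -2.5000)
√(-10107 + (a*30 - 37)) = √(-10107 + (-5/2*30 - 37)) = √(-10107 + (-75 - 37)) = √(-10107 - 112) = √(-10219) = I*√10219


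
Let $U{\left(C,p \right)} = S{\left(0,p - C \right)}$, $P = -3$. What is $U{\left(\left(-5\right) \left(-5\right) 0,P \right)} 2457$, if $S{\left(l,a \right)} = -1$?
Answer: $-2457$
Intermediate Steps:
$U{\left(C,p \right)} = -1$
$U{\left(\left(-5\right) \left(-5\right) 0,P \right)} 2457 = \left(-1\right) 2457 = -2457$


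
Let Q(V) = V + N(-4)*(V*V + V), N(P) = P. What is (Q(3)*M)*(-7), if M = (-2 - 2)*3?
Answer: -3780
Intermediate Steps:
M = -12 (M = -4*3 = -12)
Q(V) = -4*V² - 3*V (Q(V) = V - 4*(V*V + V) = V - 4*(V² + V) = V - 4*(V + V²) = V + (-4*V - 4*V²) = -4*V² - 3*V)
(Q(3)*M)*(-7) = ((3*(-3 - 4*3))*(-12))*(-7) = ((3*(-3 - 12))*(-12))*(-7) = ((3*(-15))*(-12))*(-7) = -45*(-12)*(-7) = 540*(-7) = -3780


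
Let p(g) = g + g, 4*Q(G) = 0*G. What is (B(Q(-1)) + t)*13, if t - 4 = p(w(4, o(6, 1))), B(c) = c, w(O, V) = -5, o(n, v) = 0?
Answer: -78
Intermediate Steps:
Q(G) = 0 (Q(G) = (0*G)/4 = (¼)*0 = 0)
p(g) = 2*g
t = -6 (t = 4 + 2*(-5) = 4 - 10 = -6)
(B(Q(-1)) + t)*13 = (0 - 6)*13 = -6*13 = -78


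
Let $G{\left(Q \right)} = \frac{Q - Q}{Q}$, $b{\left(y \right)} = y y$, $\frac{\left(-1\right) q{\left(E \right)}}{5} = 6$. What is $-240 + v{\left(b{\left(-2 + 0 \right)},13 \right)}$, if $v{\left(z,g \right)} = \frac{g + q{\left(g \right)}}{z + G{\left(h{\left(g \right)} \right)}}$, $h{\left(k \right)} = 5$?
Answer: $- \frac{977}{4} \approx -244.25$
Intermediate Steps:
$q{\left(E \right)} = -30$ ($q{\left(E \right)} = \left(-5\right) 6 = -30$)
$b{\left(y \right)} = y^{2}$
$G{\left(Q \right)} = 0$ ($G{\left(Q \right)} = \frac{0}{Q} = 0$)
$v{\left(z,g \right)} = \frac{-30 + g}{z}$ ($v{\left(z,g \right)} = \frac{g - 30}{z + 0} = \frac{-30 + g}{z}$)
$-240 + v{\left(b{\left(-2 + 0 \right)},13 \right)} = -240 + \frac{-30 + 13}{\left(-2 + 0\right)^{2}} = -240 + \frac{1}{\left(-2\right)^{2}} \left(-17\right) = -240 + \frac{1}{4} \left(-17\right) = -240 - \frac{17}{4} = - \frac{977}{4}$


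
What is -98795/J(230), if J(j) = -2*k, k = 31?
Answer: 98795/62 ≈ 1593.5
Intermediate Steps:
J(j) = -62 (J(j) = -2*31 = -62)
-98795/J(230) = -98795/(-62) = -98795*(-1/62) = 98795/62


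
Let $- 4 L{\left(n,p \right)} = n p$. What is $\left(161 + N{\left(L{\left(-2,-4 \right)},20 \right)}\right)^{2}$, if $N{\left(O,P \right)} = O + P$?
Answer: $32041$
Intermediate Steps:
$L{\left(n,p \right)} = - \frac{n p}{4}$
$\left(161 + N{\left(L{\left(-2,-4 \right)},20 \right)}\right)^{2} = \left(161 + \left(\left(- \frac{1}{4}\right) \left(-2\right) \left(-4\right) + 20\right)\right)^{2} = \left(161 + \left(-2 + 20\right)\right)^{2} = \left(161 + 18\right)^{2} = 179^{2} = 32041$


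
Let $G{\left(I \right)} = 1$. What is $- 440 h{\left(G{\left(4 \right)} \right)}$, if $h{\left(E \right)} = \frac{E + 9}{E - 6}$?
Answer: $880$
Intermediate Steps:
$h{\left(E \right)} = \frac{9 + E}{-6 + E}$
$- 440 h{\left(G{\left(4 \right)} \right)} = - 440 \frac{9 + 1}{-6 + 1} = - 440 \frac{1}{-5} \cdot 10 = - 440 \left(\left(- \frac{1}{5}\right) 10\right) = \left(-440\right) \left(-2\right) = 880$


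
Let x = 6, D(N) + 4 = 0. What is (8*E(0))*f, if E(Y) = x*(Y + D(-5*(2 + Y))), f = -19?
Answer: 3648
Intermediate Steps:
D(N) = -4 (D(N) = -4 + 0 = -4)
E(Y) = -24 + 6*Y (E(Y) = 6*(Y - 4) = 6*(-4 + Y) = -24 + 6*Y)
(8*E(0))*f = (8*(-24 + 6*0))*(-19) = (8*(-24 + 0))*(-19) = (8*(-24))*(-19) = -192*(-19) = 3648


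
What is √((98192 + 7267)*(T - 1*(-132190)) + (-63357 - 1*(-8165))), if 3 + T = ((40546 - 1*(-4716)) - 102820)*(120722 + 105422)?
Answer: 11*I*√11344481013487 ≈ 3.705e+7*I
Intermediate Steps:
T = -13016396355 (T = -3 + ((40546 - 1*(-4716)) - 102820)*(120722 + 105422) = -3 + ((40546 + 4716) - 102820)*226144 = -3 + (45262 - 102820)*226144 = -3 - 57558*226144 = -3 - 13016396352 = -13016396355)
√((98192 + 7267)*(T - 1*(-132190)) + (-63357 - 1*(-8165))) = √((98192 + 7267)*(-13016396355 - 1*(-132190)) + (-63357 - 1*(-8165))) = √(105459*(-13016396355 + 132190) + (-63357 + 8165)) = √(105459*(-13016264165) - 55192) = √(-1372682202576735 - 55192) = √(-1372682202631927) = 11*I*√11344481013487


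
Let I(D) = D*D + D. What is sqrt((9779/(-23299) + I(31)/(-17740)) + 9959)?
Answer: sqrt(106330241754647598670)/103331065 ≈ 99.792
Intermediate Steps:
I(D) = D + D**2 (I(D) = D**2 + D = D + D**2)
sqrt((9779/(-23299) + I(31)/(-17740)) + 9959) = sqrt((9779/(-23299) + (31*(1 + 31))/(-17740)) + 9959) = sqrt((9779*(-1/23299) + (31*32)*(-1/17740)) + 9959) = sqrt((-9779/23299 + 992*(-1/17740)) + 9959) = sqrt((-9779/23299 - 248/4435) + 9959) = sqrt(-49148017/103331065 + 9959) = sqrt(1029024928318/103331065) = sqrt(106330241754647598670)/103331065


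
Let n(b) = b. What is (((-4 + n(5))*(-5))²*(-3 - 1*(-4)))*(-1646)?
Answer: -41150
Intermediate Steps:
(((-4 + n(5))*(-5))²*(-3 - 1*(-4)))*(-1646) = (((-4 + 5)*(-5))²*(-3 - 1*(-4)))*(-1646) = ((1*(-5))²*(-3 + 4))*(-1646) = ((-5)²*1)*(-1646) = (25*1)*(-1646) = 25*(-1646) = -41150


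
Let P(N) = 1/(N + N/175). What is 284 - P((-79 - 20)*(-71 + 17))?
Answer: 267214289/940896 ≈ 284.00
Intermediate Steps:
P(N) = 175/(176*N) (P(N) = 1/(N + N*(1/175)) = 1/(N + N/175) = 1/(176*N/175) = 175/(176*N))
284 - P((-79 - 20)*(-71 + 17)) = 284 - 175/(176*((-79 - 20)*(-71 + 17))) = 284 - 175/(176*((-99*(-54)))) = 284 - 175/(176*5346) = 284 - 1*175/940896 = 284 - 175/940896 = 267214289/940896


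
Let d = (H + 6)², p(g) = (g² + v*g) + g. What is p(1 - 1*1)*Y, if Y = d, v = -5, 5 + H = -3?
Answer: 0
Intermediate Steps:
H = -8 (H = -5 - 3 = -8)
p(g) = g² - 4*g (p(g) = (g² - 5*g) + g = g² - 4*g)
d = 4 (d = (-8 + 6)² = (-2)² = 4)
Y = 4
p(1 - 1*1)*Y = ((1 - 1*1)*(-4 + (1 - 1*1)))*4 = ((1 - 1)*(-4 + (1 - 1)))*4 = (0*(-4 + 0))*4 = (0*(-4))*4 = 0*4 = 0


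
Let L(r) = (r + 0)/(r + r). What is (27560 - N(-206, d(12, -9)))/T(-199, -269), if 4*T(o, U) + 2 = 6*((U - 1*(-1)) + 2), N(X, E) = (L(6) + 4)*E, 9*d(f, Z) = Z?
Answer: -55129/799 ≈ -68.997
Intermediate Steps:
L(r) = ½ (L(r) = r/((2*r)) = r*(1/(2*r)) = ½)
d(f, Z) = Z/9
N(X, E) = 9*E/2 (N(X, E) = (½ + 4)*E = 9*E/2)
T(o, U) = 4 + 3*U/2 (T(o, U) = -½ + (6*((U - 1*(-1)) + 2))/4 = -½ + (6*((U + 1) + 2))/4 = -½ + (6*((1 + U) + 2))/4 = -½ + (6*(3 + U))/4 = -½ + (18 + 6*U)/4 = -½ + (9/2 + 3*U/2) = 4 + 3*U/2)
(27560 - N(-206, d(12, -9)))/T(-199, -269) = (27560 - 9*(⅑)*(-9)/2)/(4 + (3/2)*(-269)) = (27560 - 9*(-1)/2)/(4 - 807/2) = (27560 - 1*(-9/2))/(-799/2) = (27560 + 9/2)*(-2/799) = (55129/2)*(-2/799) = -55129/799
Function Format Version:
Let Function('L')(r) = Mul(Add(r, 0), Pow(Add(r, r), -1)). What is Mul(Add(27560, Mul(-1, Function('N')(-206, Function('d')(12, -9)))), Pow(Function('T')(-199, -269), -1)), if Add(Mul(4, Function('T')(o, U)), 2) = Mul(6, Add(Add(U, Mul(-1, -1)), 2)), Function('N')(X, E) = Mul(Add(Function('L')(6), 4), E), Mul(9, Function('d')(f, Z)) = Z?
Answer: Rational(-55129, 799) ≈ -68.997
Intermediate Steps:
Function('L')(r) = Rational(1, 2) (Function('L')(r) = Mul(r, Pow(Mul(2, r), -1)) = Mul(r, Mul(Rational(1, 2), Pow(r, -1))) = Rational(1, 2))
Function('d')(f, Z) = Mul(Rational(1, 9), Z)
Function('N')(X, E) = Mul(Rational(9, 2), E) (Function('N')(X, E) = Mul(Add(Rational(1, 2), 4), E) = Mul(Rational(9, 2), E))
Function('T')(o, U) = Add(4, Mul(Rational(3, 2), U)) (Function('T')(o, U) = Add(Rational(-1, 2), Mul(Rational(1, 4), Mul(6, Add(Add(U, Mul(-1, -1)), 2)))) = Add(Rational(-1, 2), Mul(Rational(1, 4), Mul(6, Add(Add(U, 1), 2)))) = Add(Rational(-1, 2), Mul(Rational(1, 4), Mul(6, Add(Add(1, U), 2)))) = Add(Rational(-1, 2), Mul(Rational(1, 4), Mul(6, Add(3, U)))) = Add(Rational(-1, 2), Mul(Rational(1, 4), Add(18, Mul(6, U)))) = Add(Rational(-1, 2), Add(Rational(9, 2), Mul(Rational(3, 2), U))) = Add(4, Mul(Rational(3, 2), U)))
Mul(Add(27560, Mul(-1, Function('N')(-206, Function('d')(12, -9)))), Pow(Function('T')(-199, -269), -1)) = Mul(Add(27560, Mul(-1, Mul(Rational(9, 2), Mul(Rational(1, 9), -9)))), Pow(Add(4, Mul(Rational(3, 2), -269)), -1)) = Mul(Add(27560, Mul(-1, Mul(Rational(9, 2), -1))), Pow(Add(4, Rational(-807, 2)), -1)) = Mul(Add(27560, Mul(-1, Rational(-9, 2))), Pow(Rational(-799, 2), -1)) = Mul(Add(27560, Rational(9, 2)), Rational(-2, 799)) = Mul(Rational(55129, 2), Rational(-2, 799)) = Rational(-55129, 799)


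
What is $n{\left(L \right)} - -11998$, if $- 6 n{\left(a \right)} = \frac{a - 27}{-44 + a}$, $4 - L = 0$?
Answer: $\frac{2879497}{240} \approx 11998.0$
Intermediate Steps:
$L = 4$ ($L = 4 - 0 = 4 + 0 = 4$)
$n{\left(a \right)} = - \frac{-27 + a}{6 \left(-44 + a\right)}$ ($n{\left(a \right)} = - \frac{\left(a - 27\right) \frac{1}{-44 + a}}{6} = - \frac{\left(-27 + a\right) \frac{1}{-44 + a}}{6} = - \frac{\frac{1}{-44 + a} \left(-27 + a\right)}{6} = - \frac{-27 + a}{6 \left(-44 + a\right)}$)
$n{\left(L \right)} - -11998 = \frac{27 - 4}{6 \left(-44 + 4\right)} - -11998 = \frac{27 - 4}{6 \left(-40\right)} + 11998 = \frac{1}{6} \left(- \frac{1}{40}\right) 23 + 11998 = - \frac{23}{240} + 11998 = \frac{2879497}{240}$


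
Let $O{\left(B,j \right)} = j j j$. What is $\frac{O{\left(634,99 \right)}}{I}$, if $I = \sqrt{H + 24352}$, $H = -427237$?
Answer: $- \frac{323433 i \sqrt{44765}}{44765} \approx - 1528.7 i$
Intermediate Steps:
$I = 3 i \sqrt{44765}$ ($I = \sqrt{-427237 + 24352} = \sqrt{-402885} = 3 i \sqrt{44765} \approx 634.73 i$)
$O{\left(B,j \right)} = j^{3}$ ($O{\left(B,j \right)} = j^{2} j = j^{3}$)
$\frac{O{\left(634,99 \right)}}{I} = \frac{99^{3}}{3 i \sqrt{44765}} = 970299 \left(- \frac{i \sqrt{44765}}{134295}\right) = - \frac{323433 i \sqrt{44765}}{44765}$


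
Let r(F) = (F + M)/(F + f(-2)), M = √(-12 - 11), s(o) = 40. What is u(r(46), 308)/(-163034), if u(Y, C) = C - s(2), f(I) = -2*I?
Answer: -134/81517 ≈ -0.0016438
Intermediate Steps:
M = I*√23 (M = √(-23) = I*√23 ≈ 4.7958*I)
r(F) = (F + I*√23)/(4 + F) (r(F) = (F + I*√23)/(F - 2*(-2)) = (F + I*√23)/(F + 4) = (F + I*√23)/(4 + F))
u(Y, C) = -40 + C (u(Y, C) = C - 1*40 = C - 40 = -40 + C)
u(r(46), 308)/(-163034) = (-40 + 308)/(-163034) = 268*(-1/163034) = -134/81517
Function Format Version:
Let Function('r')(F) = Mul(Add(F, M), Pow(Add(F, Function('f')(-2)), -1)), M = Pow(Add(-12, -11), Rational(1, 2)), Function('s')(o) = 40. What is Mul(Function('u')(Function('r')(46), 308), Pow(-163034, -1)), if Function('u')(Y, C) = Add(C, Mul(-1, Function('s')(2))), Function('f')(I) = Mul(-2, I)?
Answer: Rational(-134, 81517) ≈ -0.0016438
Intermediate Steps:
M = Mul(I, Pow(23, Rational(1, 2))) (M = Pow(-23, Rational(1, 2)) = Mul(I, Pow(23, Rational(1, 2))) ≈ Mul(4.7958, I))
Function('r')(F) = Mul(Pow(Add(4, F), -1), Add(F, Mul(I, Pow(23, Rational(1, 2))))) (Function('r')(F) = Mul(Add(F, Mul(I, Pow(23, Rational(1, 2)))), Pow(Add(F, Mul(-2, -2)), -1)) = Mul(Add(F, Mul(I, Pow(23, Rational(1, 2)))), Pow(Add(F, 4), -1)) = Mul(Add(F, Mul(I, Pow(23, Rational(1, 2)))), Pow(Add(4, F), -1)) = Mul(Pow(Add(4, F), -1), Add(F, Mul(I, Pow(23, Rational(1, 2))))))
Function('u')(Y, C) = Add(-40, C) (Function('u')(Y, C) = Add(C, Mul(-1, 40)) = Add(C, -40) = Add(-40, C))
Mul(Function('u')(Function('r')(46), 308), Pow(-163034, -1)) = Mul(Add(-40, 308), Pow(-163034, -1)) = Mul(268, Rational(-1, 163034)) = Rational(-134, 81517)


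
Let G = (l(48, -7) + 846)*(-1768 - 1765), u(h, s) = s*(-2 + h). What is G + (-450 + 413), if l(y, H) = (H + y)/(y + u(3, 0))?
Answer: -143614693/48 ≈ -2.9920e+6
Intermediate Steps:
l(y, H) = (H + y)/y (l(y, H) = (H + y)/(y + 0*(-2 + 3)) = (H + y)/(y + 0*1) = (H + y)/(y + 0) = (H + y)/y)
G = -143612917/48 (G = ((-7 + 48)/48 + 846)*(-1768 - 1765) = ((1/48)*41 + 846)*(-3533) = (41/48 + 846)*(-3533) = (40649/48)*(-3533) = -143612917/48 ≈ -2.9919e+6)
G + (-450 + 413) = -143612917/48 + (-450 + 413) = -143612917/48 - 37 = -143614693/48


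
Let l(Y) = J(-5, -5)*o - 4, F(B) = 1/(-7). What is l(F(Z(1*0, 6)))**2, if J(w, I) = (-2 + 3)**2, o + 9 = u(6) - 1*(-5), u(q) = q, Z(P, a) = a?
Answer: 4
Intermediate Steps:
F(B) = -1/7
o = 2 (o = -9 + (6 - 1*(-5)) = -9 + (6 + 5) = -9 + 11 = 2)
J(w, I) = 1 (J(w, I) = 1**2 = 1)
l(Y) = -2 (l(Y) = 1*2 - 4 = 2 - 4 = -2)
l(F(Z(1*0, 6)))**2 = (-2)**2 = 4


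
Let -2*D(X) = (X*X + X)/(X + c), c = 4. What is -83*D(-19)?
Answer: -4731/5 ≈ -946.20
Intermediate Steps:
D(X) = -(X + X**2)/(2*(4 + X)) (D(X) = -(X*X + X)/(2*(X + 4)) = -(X**2 + X)/(2*(4 + X)) = -(X + X**2)/(2*(4 + X)))
-83*D(-19) = -(-83)*(-19)*(1 - 19)/(8 + 2*(-19)) = -(-83)*(-19)*(-18)/(8 - 38) = -(-83)*(-19)*(-18)/(-30) = -(-83)*(-19)*(-1)*(-18)/30 = -83*57/5 = -4731/5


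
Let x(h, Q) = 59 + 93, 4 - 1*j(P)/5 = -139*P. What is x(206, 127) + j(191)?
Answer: 132917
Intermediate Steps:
j(P) = 20 + 695*P (j(P) = 20 - (-695)*P = 20 + 695*P)
x(h, Q) = 152
x(206, 127) + j(191) = 152 + (20 + 695*191) = 152 + (20 + 132745) = 152 + 132765 = 132917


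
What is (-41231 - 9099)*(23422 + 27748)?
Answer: -2575386100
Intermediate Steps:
(-41231 - 9099)*(23422 + 27748) = -50330*51170 = -2575386100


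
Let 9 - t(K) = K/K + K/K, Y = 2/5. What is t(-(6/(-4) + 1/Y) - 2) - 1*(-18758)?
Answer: 18765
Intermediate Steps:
Y = ⅖ (Y = 2*(⅕) = ⅖ ≈ 0.40000)
t(K) = 7 (t(K) = 9 - (K/K + K/K) = 9 - (1 + 1) = 9 - 1*2 = 9 - 2 = 7)
t(-(6/(-4) + 1/Y) - 2) - 1*(-18758) = 7 - 1*(-18758) = 7 + 18758 = 18765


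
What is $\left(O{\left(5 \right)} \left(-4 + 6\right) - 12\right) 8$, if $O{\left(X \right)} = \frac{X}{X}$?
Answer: $-80$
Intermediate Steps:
$O{\left(X \right)} = 1$
$\left(O{\left(5 \right)} \left(-4 + 6\right) - 12\right) 8 = \left(1 \left(-4 + 6\right) - 12\right) 8 = \left(1 \cdot 2 - 12\right) 8 = \left(2 - 12\right) 8 = \left(-10\right) 8 = -80$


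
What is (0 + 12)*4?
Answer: 48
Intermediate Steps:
(0 + 12)*4 = 12*4 = 48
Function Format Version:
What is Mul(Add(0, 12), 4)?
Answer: 48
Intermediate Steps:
Mul(Add(0, 12), 4) = Mul(12, 4) = 48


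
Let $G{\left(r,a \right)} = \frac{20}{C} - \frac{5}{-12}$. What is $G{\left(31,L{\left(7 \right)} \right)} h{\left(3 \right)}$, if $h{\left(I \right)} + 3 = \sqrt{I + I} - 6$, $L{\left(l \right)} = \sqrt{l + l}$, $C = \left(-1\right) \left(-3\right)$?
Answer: $- \frac{255}{4} + \frac{85 \sqrt{6}}{12} \approx -46.399$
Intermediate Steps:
$C = 3$
$L{\left(l \right)} = \sqrt{2} \sqrt{l}$ ($L{\left(l \right)} = \sqrt{2 l} = \sqrt{2} \sqrt{l}$)
$G{\left(r,a \right)} = \frac{85}{12}$ ($G{\left(r,a \right)} = \frac{20}{3} - \frac{5}{-12} = 20 \cdot \frac{1}{3} - - \frac{5}{12} = \frac{20}{3} + \frac{5}{12} = \frac{85}{12}$)
$h{\left(I \right)} = -9 + \sqrt{2} \sqrt{I}$ ($h{\left(I \right)} = -3 + \left(\sqrt{I + I} - 6\right) = -3 + \left(\sqrt{2 I} - 6\right) = -3 + \left(\sqrt{2} \sqrt{I} - 6\right) = -3 + \left(-6 + \sqrt{2} \sqrt{I}\right) = -9 + \sqrt{2} \sqrt{I}$)
$G{\left(31,L{\left(7 \right)} \right)} h{\left(3 \right)} = \frac{85 \left(-9 + \sqrt{2} \sqrt{3}\right)}{12} = \frac{85 \left(-9 + \sqrt{6}\right)}{12} = - \frac{255}{4} + \frac{85 \sqrt{6}}{12}$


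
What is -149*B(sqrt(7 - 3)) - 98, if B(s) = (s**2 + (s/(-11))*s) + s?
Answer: -10316/11 ≈ -937.82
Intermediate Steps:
B(s) = s + 10*s**2/11 (B(s) = (s**2 + (s*(-1/11))*s) + s = (s**2 + (-s/11)*s) + s = (s**2 - s**2/11) + s = 10*s**2/11 + s = s + 10*s**2/11)
-149*B(sqrt(7 - 3)) - 98 = -149*sqrt(7 - 3)*(11 + 10*sqrt(7 - 3))/11 - 98 = -149*sqrt(4)*(11 + 10*sqrt(4))/11 - 98 = -149*2*(11 + 10*2)/11 - 98 = -149*2*(11 + 20)/11 - 98 = -149*2*31/11 - 98 = -149*62/11 - 98 = -9238/11 - 98 = -10316/11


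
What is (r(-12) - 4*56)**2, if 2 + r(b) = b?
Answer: 56644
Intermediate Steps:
r(b) = -2 + b
(r(-12) - 4*56)**2 = ((-2 - 12) - 4*56)**2 = (-14 - 224)**2 = (-238)**2 = 56644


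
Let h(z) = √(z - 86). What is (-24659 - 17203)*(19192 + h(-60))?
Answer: -803415504 - 41862*I*√146 ≈ -8.0342e+8 - 5.0582e+5*I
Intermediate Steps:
h(z) = √(-86 + z)
(-24659 - 17203)*(19192 + h(-60)) = (-24659 - 17203)*(19192 + √(-86 - 60)) = -41862*(19192 + √(-146)) = -41862*(19192 + I*√146) = -803415504 - 41862*I*√146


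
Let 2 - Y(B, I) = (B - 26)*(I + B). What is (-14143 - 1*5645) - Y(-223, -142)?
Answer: 71095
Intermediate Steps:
Y(B, I) = 2 - (-26 + B)*(B + I) (Y(B, I) = 2 - (B - 26)*(I + B) = 2 - (-26 + B)*(B + I))
(-14143 - 1*5645) - Y(-223, -142) = (-14143 - 1*5645) - (2 - 1*(-223)² + 26*(-223) + 26*(-142) - 1*(-223)*(-142)) = (-14143 - 5645) - (2 - 1*49729 - 5798 - 3692 - 31666) = -19788 - (2 - 49729 - 5798 - 3692 - 31666) = -19788 - 1*(-90883) = -19788 + 90883 = 71095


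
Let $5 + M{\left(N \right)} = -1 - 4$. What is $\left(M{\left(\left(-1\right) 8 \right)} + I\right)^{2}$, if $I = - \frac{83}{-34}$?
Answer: $\frac{66049}{1156} \approx 57.136$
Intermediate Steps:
$I = \frac{83}{34}$ ($I = \left(-83\right) \left(- \frac{1}{34}\right) = \frac{83}{34} \approx 2.4412$)
$M{\left(N \right)} = -10$ ($M{\left(N \right)} = -5 - 5 = -10$)
$\left(M{\left(\left(-1\right) 8 \right)} + I\right)^{2} = \left(-10 + \frac{83}{34}\right)^{2} = \left(- \frac{257}{34}\right)^{2} = \frac{66049}{1156}$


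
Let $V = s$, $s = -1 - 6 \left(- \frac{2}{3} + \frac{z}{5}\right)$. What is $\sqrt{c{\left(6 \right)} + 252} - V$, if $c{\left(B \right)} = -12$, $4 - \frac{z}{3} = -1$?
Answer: $15 + 4 \sqrt{15} \approx 30.492$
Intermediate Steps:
$z = 15$ ($z = 12 - -3 = 12 + 3 = 15$)
$s = -15$ ($s = -1 - 6 \left(- \frac{2}{3} + \frac{15}{5}\right) = -1 - 6 \left(\left(-2\right) \frac{1}{3} + 15 \cdot \frac{1}{5}\right) = -1 - 6 \left(- \frac{2}{3} + 3\right) = -1 - 14 = -15$)
$V = -15$
$\sqrt{c{\left(6 \right)} + 252} - V = \sqrt{-12 + 252} - -15 = \sqrt{240} + 15 = 4 \sqrt{15} + 15 = 15 + 4 \sqrt{15}$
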